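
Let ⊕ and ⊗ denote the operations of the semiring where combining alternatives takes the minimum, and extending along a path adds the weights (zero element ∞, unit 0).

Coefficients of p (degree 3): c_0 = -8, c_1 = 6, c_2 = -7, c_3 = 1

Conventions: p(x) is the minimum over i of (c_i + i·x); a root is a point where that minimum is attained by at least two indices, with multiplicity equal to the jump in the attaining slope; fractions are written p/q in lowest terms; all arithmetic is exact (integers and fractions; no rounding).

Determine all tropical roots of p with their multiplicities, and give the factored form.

hull edge (i=0, c=-8) to (i=2, c=-7): slope 1/2, span 2
hull edge (i=2, c=-7) to (i=3, c=1): slope 8, span 1
Factored form: p(x) = 1 ⊗ (x ⊕ (-8)) ⊗ (x ⊕ (-1/2)) ⊗ (x ⊕ (-1/2))
Answer: roots = -8 (mult 1), -1/2 (mult 2)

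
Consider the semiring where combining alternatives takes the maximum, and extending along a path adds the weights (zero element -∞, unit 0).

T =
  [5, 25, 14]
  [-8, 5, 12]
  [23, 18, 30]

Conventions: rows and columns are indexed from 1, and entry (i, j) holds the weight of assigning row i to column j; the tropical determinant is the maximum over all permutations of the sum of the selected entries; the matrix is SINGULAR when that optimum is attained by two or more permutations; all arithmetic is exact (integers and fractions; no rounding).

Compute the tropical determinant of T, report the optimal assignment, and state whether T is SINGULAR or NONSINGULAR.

σ = (1, 2, 3): 5 + 5 + 30 = 40
σ = (1, 3, 2): 5 + 12 + 18 = 35
σ = (2, 1, 3): 25 + (-8) + 30 = 47
σ = (2, 3, 1): 25 + 12 + 23 = 60
σ = (3, 1, 2): 14 + (-8) + 18 = 24
σ = (3, 2, 1): 14 + 5 + 23 = 42
Optimal value attained by: σ = (2, 3, 1).
Answer: det⊕(T) = 60; verdict: NONSINGULAR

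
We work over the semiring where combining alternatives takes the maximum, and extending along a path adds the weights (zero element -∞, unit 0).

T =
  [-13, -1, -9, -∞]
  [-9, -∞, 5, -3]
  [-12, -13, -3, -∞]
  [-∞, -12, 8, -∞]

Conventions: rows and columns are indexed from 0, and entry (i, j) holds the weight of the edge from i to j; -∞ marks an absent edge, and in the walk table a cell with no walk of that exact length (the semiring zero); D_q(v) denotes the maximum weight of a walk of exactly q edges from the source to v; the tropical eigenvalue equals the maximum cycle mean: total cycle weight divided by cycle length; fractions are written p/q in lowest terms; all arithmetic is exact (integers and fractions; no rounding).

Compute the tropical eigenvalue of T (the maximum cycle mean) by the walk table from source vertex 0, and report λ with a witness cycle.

q=0: [0, -∞, -∞, -∞]
q=1: [-13, -1, -9, -∞]
q=2: [-10, -14, 4, -4]
q=3: [-8, -9, 4, -17]
q=4: [-8, -9, 1, -12]
Optimal cycle mean attained by: cycle 0->1->3->2->0, total (-1) + (-3) + 8 + (-12), length 4.
Answer: λ = -2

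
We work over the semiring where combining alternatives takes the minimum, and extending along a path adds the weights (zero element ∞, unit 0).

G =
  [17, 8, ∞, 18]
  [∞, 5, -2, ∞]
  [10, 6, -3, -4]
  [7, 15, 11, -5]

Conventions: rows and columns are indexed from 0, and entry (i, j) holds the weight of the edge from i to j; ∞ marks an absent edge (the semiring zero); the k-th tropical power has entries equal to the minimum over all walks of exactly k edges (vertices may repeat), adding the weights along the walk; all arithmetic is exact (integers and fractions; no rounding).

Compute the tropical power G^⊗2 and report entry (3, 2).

G^⊗2:
  [25, 13, 6, 13]
  [8, 4, -5, -6]
  [3, 3, -6, -9]
  [2, 10, 6, -10]
Key observation: the optimum is the walk 3->3->2, with weight (-5) + 11 = 6.
Optimal value attained by: walk 3->3->2.
Answer: (G^⊗2)[3][2] = 6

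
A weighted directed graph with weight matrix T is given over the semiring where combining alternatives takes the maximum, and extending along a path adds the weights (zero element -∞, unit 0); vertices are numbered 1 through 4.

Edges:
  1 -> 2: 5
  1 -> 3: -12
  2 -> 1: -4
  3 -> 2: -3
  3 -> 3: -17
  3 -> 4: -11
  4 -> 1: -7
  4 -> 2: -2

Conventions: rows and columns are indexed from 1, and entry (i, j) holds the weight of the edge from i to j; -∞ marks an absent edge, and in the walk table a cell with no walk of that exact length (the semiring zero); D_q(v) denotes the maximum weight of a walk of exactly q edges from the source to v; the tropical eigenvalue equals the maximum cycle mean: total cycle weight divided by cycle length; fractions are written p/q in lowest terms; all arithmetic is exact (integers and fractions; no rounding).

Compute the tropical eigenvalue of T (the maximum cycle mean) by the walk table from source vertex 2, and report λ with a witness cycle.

q=0: [-∞, 0, -∞, -∞]
q=1: [-4, -∞, -∞, -∞]
q=2: [-∞, 1, -16, -∞]
q=3: [-3, -19, -33, -27]
q=4: [-23, 2, -15, -44]
Optimal cycle mean attained by: cycle 1->2->1, total 5 + (-4), length 2.
Answer: λ = 1/2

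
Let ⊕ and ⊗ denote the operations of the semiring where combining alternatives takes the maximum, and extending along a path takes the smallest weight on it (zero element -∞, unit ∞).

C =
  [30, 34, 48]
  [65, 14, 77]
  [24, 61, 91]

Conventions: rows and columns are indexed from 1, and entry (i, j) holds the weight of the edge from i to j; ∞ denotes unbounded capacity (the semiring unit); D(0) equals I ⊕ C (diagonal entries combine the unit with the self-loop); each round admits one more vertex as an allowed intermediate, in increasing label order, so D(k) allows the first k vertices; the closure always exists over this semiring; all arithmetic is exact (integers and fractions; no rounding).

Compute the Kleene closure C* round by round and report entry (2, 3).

D(0):
  [∞, 34, 48]
  [65, ∞, 77]
  [24, 61, ∞]
D(1):
  [∞, 34, 48]
  [65, ∞, 77]
  [24, 61, ∞]
D(2):
  [∞, 34, 48]
  [65, ∞, 77]
  [61, 61, ∞]
D(3):
  [∞, 48, 48]
  [65, ∞, 77]
  [61, 61, ∞]
Answer: C*[2][3] = 77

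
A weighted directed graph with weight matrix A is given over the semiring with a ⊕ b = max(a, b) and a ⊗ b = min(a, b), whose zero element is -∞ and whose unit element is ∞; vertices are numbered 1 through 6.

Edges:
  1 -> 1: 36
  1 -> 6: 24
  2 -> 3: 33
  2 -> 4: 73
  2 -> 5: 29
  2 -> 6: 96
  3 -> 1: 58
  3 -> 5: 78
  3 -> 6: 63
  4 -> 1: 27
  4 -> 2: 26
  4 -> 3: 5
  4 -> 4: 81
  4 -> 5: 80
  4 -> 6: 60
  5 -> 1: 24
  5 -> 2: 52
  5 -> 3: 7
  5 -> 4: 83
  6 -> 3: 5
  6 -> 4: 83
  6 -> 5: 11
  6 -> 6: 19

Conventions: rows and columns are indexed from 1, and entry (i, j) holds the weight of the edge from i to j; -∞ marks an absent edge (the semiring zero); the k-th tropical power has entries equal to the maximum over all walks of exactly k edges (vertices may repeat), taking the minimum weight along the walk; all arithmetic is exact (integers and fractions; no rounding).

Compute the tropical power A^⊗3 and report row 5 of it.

A^⊗2:
  [36, -∞, 5, 24, 11, 24]
  [33, 29, 7, 83, 73, 60]
  [36, 52, 7, 78, 11, 24]
  [27, 52, 26, 81, 80, 60]
  [27, 26, 33, 81, 80, 60]
  [27, 26, 7, 81, 80, 60]
A^⊗3:
  [36, 24, 7, 24, 24, 24]
  [33, 52, 29, 81, 80, 60]
  [36, 26, 33, 78, 78, 60]
  [27, 52, 33, 81, 80, 60]
  [33, 52, 26, 81, 80, 60]
  [27, 52, 26, 81, 80, 60]
Answer: row 5 of A^⊗3 = [33, 52, 26, 81, 80, 60]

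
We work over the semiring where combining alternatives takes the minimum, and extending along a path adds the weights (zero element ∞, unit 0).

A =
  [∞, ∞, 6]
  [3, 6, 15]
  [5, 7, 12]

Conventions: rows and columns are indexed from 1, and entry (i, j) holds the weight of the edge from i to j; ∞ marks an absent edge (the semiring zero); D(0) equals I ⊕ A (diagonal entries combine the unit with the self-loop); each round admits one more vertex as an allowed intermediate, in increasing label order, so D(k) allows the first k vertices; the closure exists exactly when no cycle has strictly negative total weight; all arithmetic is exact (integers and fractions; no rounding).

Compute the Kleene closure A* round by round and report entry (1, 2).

D(0):
  [0, ∞, 6]
  [3, 0, 15]
  [5, 7, 0]
D(1):
  [0, ∞, 6]
  [3, 0, 9]
  [5, 7, 0]
D(2):
  [0, ∞, 6]
  [3, 0, 9]
  [5, 7, 0]
D(3):
  [0, 13, 6]
  [3, 0, 9]
  [5, 7, 0]
Answer: A*[1][2] = 13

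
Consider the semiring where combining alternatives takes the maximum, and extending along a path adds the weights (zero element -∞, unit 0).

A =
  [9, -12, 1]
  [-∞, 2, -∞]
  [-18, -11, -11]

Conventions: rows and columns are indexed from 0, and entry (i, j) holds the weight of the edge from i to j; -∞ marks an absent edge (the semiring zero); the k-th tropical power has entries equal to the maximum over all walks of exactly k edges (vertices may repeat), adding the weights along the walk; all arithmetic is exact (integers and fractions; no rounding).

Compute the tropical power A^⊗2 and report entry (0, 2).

A^⊗2:
  [18, -3, 10]
  [-∞, 4, -∞]
  [-9, -9, -17]
Key observation: the optimum is the walk 0->0->2, with weight 9 + 1 = 10.
Optimal value attained by: walk 0->0->2.
Answer: (A^⊗2)[0][2] = 10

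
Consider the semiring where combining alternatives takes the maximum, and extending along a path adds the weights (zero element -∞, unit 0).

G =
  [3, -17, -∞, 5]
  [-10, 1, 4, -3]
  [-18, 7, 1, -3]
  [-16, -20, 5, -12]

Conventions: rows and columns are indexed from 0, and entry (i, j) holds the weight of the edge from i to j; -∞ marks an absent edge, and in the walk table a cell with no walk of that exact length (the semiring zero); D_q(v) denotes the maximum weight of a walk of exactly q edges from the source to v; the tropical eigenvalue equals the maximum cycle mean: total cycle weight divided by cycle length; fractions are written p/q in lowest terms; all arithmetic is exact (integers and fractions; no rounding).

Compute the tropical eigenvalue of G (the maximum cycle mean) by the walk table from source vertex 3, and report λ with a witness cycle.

q=0: [-∞, -∞, -∞, 0]
q=1: [-16, -20, 5, -12]
q=2: [-13, 12, 6, 2]
q=3: [2, 13, 16, 9]
q=4: [5, 23, 17, 13]
Optimal cycle mean attained by: cycle 1->2->1, total 4 + 7, length 2.
Answer: λ = 11/2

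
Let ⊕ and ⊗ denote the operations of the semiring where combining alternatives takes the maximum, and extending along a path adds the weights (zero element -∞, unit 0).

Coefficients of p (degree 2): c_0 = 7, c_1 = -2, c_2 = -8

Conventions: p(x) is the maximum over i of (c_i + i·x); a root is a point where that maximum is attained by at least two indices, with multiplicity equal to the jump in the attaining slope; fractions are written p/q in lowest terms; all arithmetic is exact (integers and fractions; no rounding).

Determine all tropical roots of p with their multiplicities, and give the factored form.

hull edge (i=0, c=7) to (i=2, c=-8): slope -15/2, span 2
Factored form: p(x) = -8 ⊗ (x ⊕ 15/2) ⊗ (x ⊕ 15/2)
Answer: roots = 15/2 (mult 2)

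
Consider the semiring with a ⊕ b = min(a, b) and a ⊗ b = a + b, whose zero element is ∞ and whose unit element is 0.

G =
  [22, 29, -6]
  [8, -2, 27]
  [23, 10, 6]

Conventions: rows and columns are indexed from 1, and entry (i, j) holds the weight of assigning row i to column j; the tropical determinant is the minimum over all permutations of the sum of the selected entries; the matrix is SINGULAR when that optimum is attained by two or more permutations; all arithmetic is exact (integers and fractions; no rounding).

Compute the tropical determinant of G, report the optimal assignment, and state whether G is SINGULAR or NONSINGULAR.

σ = (1, 2, 3): 22 + (-2) + 6 = 26
σ = (1, 3, 2): 22 + 27 + 10 = 59
σ = (2, 1, 3): 29 + 8 + 6 = 43
σ = (2, 3, 1): 29 + 27 + 23 = 79
σ = (3, 1, 2): (-6) + 8 + 10 = 12
σ = (3, 2, 1): (-6) + (-2) + 23 = 15
Optimal value attained by: σ = (3, 1, 2).
Answer: det⊕(G) = 12; verdict: NONSINGULAR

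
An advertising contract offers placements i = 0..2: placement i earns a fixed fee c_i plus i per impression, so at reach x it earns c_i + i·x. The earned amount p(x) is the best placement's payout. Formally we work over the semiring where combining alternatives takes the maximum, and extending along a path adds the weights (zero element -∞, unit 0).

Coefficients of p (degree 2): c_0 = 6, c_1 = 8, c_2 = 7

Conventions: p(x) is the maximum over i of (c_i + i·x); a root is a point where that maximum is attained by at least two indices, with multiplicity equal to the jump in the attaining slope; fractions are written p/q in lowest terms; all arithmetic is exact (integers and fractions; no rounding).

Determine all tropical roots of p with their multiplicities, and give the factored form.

hull edge (i=0, c=6) to (i=1, c=8): slope 2, span 1
hull edge (i=1, c=8) to (i=2, c=7): slope -1, span 1
Factored form: p(x) = 7 ⊗ (x ⊕ (-2)) ⊗ (x ⊕ 1)
Answer: roots = -2 (mult 1), 1 (mult 1)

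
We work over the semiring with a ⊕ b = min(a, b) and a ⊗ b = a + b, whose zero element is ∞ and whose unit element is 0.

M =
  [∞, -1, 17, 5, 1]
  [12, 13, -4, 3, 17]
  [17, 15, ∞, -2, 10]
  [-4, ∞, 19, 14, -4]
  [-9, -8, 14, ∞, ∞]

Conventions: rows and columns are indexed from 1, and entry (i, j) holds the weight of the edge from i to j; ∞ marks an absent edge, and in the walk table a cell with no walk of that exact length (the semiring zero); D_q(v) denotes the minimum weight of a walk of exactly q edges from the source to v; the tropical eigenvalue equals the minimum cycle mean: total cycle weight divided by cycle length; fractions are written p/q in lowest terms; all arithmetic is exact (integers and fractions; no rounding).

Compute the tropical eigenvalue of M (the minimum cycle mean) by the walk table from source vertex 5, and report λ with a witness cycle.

q=0: [∞, ∞, ∞, ∞, 0]
q=1: [-9, -8, 14, ∞, ∞]
q=2: [4, -10, -12, -5, -8]
q=3: [-17, -16, -14, -14, -9]
q=4: [-18, -18, -20, -16, -18]
q=5: [-27, -26, -22, -22, -20]
Optimal cycle mean attained by: cycle 2->3->4->5->2, total (-4) + (-2) + (-4) + (-8), length 4.
Answer: λ = -9/2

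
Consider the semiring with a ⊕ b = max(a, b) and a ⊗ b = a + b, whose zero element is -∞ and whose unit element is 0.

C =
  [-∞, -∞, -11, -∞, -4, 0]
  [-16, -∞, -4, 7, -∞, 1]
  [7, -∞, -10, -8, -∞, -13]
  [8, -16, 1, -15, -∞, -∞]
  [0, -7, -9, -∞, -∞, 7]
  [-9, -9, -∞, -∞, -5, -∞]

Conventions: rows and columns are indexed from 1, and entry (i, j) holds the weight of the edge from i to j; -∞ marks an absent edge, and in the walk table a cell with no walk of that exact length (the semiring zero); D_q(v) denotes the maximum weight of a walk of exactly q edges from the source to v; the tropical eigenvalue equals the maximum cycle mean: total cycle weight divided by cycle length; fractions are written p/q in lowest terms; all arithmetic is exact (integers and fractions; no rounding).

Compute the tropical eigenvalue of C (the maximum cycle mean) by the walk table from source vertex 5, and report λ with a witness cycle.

q=0: [-∞, -∞, -∞, -∞, 0, -∞]
q=1: [0, -7, -9, -∞, -∞, 7]
q=2: [-2, -2, -11, 0, 2, 0]
q=3: [8, -5, 1, 5, -5, 9]
q=4: [13, 0, 6, 2, 4, 8]
q=5: [13, -1, 3, 7, 9, 13]
q=6: [15, 4, 8, 6, 9, 16]
Optimal cycle mean attained by: cycle 1->5->6->2->4->1, total (-4) + 7 + (-9) + 7 + 8, length 5.
Answer: λ = 9/5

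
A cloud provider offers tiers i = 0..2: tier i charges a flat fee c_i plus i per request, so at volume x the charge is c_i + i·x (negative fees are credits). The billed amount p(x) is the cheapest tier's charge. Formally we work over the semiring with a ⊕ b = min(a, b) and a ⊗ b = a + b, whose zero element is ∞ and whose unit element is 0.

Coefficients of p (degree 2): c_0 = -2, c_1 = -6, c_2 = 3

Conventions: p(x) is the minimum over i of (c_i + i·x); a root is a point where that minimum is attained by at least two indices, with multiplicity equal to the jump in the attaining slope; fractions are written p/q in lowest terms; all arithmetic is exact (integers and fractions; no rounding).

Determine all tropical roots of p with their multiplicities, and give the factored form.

hull edge (i=0, c=-2) to (i=1, c=-6): slope -4, span 1
hull edge (i=1, c=-6) to (i=2, c=3): slope 9, span 1
Factored form: p(x) = 3 ⊗ (x ⊕ (-9)) ⊗ (x ⊕ 4)
Answer: roots = -9 (mult 1), 4 (mult 1)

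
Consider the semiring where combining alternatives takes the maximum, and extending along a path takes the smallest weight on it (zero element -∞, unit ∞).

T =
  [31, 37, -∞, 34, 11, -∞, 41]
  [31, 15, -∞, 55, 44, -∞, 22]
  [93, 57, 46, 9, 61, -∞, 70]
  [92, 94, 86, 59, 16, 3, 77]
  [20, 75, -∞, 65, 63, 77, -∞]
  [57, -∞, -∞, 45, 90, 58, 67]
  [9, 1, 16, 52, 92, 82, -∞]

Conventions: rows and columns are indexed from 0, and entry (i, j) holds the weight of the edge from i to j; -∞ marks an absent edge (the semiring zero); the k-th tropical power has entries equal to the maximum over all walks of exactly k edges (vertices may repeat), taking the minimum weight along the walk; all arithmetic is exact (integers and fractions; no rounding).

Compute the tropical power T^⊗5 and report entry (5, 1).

T^⊗2:
  [34, 34, 34, 41, 41, 41, 34]
  [55, 55, 55, 55, 44, 44, 55]
  [46, 61, 46, 61, 70, 70, 46]
  [86, 59, 59, 59, 77, 77, 70]
  [65, 65, 65, 63, 77, 63, 67]
  [57, 75, 45, 65, 67, 77, 58]
  [57, 75, 52, 65, 82, 77, 67]
T^⊗3:
  [41, 41, 41, 41, 41, 41, 41]
  [55, 55, 55, 55, 55, 55, 55]
  [61, 70, 61, 65, 70, 70, 67]
  [59, 75, 59, 65, 77, 77, 67]
  [65, 75, 63, 65, 67, 77, 65]
  [65, 67, 65, 65, 77, 67, 67]
  [65, 75, 65, 65, 77, 77, 67]
T^⊗4:
  [41, 41, 41, 41, 41, 41, 41]
  [55, 55, 55, 55, 55, 55, 55]
  [65, 70, 65, 65, 70, 70, 67]
  [65, 75, 65, 65, 77, 77, 67]
  [65, 67, 65, 65, 77, 67, 67]
  [65, 75, 65, 65, 67, 77, 67]
  [65, 75, 65, 65, 77, 77, 67]
T^⊗5:
  [41, 41, 41, 41, 41, 41, 41]
  [55, 55, 55, 55, 55, 55, 55]
  [65, 70, 65, 65, 70, 70, 67]
  [65, 75, 65, 65, 77, 77, 67]
  [65, 75, 65, 65, 67, 77, 67]
  [65, 67, 65, 65, 77, 67, 67]
  [65, 75, 65, 65, 77, 77, 67]
Key observation: the optimum is the walk 5->4->5->6->4->1, with weight 90 min 77 min 67 min 92 min 75 = 67.
Optimal value attained by: walk 5->4->5->6->4->1.
Answer: (T^⊗5)[5][1] = 67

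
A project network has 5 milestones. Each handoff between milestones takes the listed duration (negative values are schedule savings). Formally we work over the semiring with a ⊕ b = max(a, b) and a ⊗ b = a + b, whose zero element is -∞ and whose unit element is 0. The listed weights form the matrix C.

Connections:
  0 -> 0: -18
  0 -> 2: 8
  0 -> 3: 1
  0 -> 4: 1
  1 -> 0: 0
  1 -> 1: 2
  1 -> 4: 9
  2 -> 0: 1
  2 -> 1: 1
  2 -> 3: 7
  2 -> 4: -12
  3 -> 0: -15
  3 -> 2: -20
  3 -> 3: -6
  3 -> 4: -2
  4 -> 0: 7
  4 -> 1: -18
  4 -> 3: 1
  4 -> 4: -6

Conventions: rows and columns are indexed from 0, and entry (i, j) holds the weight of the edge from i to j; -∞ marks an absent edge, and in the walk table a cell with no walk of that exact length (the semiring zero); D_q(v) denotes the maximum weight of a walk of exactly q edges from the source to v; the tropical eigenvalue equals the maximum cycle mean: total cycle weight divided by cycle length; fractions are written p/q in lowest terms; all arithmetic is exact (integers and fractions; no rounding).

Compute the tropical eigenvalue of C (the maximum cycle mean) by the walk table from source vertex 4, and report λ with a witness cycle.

q=0: [-∞, -∞, -∞, -∞, 0]
q=1: [7, -18, -∞, 1, -6]
q=2: [1, -16, 15, 8, 8]
q=3: [16, 16, 9, 22, 6]
q=4: [16, 18, 24, 17, 25]
q=5: [32, 25, 24, 31, 27]
Optimal cycle mean attained by: cycle 0->2->1->4->0, total 8 + 1 + 9 + 7, length 4.
Answer: λ = 25/4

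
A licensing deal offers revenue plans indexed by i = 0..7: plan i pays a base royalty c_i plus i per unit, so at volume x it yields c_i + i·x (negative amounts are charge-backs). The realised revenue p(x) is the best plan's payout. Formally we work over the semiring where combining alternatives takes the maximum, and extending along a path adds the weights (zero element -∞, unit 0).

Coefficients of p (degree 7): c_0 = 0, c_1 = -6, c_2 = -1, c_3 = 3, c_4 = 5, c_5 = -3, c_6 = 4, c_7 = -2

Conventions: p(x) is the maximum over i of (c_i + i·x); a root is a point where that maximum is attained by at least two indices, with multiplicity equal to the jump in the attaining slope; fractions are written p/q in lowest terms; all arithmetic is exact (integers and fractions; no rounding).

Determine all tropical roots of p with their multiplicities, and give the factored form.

hull edge (i=0, c=0) to (i=4, c=5): slope 5/4, span 4
hull edge (i=4, c=5) to (i=6, c=4): slope -1/2, span 2
hull edge (i=6, c=4) to (i=7, c=-2): slope -6, span 1
Factored form: p(x) = -2 ⊗ (x ⊕ (-5/4)) ⊗ (x ⊕ (-5/4)) ⊗ (x ⊕ (-5/4)) ⊗ (x ⊕ (-5/4)) ⊗ (x ⊕ 1/2) ⊗ (x ⊕ 1/2) ⊗ (x ⊕ 6)
Answer: roots = -5/4 (mult 4), 1/2 (mult 2), 6 (mult 1)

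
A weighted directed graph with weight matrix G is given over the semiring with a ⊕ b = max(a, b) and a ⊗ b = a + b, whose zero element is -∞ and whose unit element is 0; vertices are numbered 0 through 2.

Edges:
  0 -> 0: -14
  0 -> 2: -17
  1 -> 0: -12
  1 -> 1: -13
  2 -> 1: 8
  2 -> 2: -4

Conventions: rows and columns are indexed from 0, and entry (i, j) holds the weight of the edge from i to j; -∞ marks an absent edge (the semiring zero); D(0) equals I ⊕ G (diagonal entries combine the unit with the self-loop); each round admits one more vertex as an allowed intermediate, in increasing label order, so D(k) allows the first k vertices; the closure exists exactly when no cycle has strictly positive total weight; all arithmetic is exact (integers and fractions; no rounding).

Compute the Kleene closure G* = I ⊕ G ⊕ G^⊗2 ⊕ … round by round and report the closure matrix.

D(0):
  [0, -∞, -17]
  [-12, 0, -∞]
  [-∞, 8, 0]
D(1):
  [0, -∞, -17]
  [-12, 0, -29]
  [-∞, 8, 0]
D(2):
  [0, -∞, -17]
  [-12, 0, -29]
  [-4, 8, 0]
D(3):
  [0, -9, -17]
  [-12, 0, -29]
  [-4, 8, 0]
Answer: G* = [[0, -9, -17], [-12, 0, -29], [-4, 8, 0]]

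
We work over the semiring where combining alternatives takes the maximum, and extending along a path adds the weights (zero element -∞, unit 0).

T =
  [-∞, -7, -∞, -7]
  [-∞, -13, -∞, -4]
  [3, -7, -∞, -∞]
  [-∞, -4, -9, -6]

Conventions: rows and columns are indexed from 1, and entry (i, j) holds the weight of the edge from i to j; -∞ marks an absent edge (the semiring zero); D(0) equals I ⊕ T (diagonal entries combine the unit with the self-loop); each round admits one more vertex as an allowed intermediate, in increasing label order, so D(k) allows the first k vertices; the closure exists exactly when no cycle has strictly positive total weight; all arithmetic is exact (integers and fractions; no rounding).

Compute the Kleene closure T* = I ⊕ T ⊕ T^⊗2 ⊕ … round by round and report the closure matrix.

D(0):
  [0, -7, -∞, -7]
  [-∞, 0, -∞, -4]
  [3, -7, 0, -∞]
  [-∞, -4, -9, 0]
D(1):
  [0, -7, -∞, -7]
  [-∞, 0, -∞, -4]
  [3, -4, 0, -4]
  [-∞, -4, -9, 0]
D(2):
  [0, -7, -∞, -7]
  [-∞, 0, -∞, -4]
  [3, -4, 0, -4]
  [-∞, -4, -9, 0]
D(3):
  [0, -7, -∞, -7]
  [-∞, 0, -∞, -4]
  [3, -4, 0, -4]
  [-6, -4, -9, 0]
D(4):
  [0, -7, -16, -7]
  [-10, 0, -13, -4]
  [3, -4, 0, -4]
  [-6, -4, -9, 0]
Answer: T* = [[0, -7, -16, -7], [-10, 0, -13, -4], [3, -4, 0, -4], [-6, -4, -9, 0]]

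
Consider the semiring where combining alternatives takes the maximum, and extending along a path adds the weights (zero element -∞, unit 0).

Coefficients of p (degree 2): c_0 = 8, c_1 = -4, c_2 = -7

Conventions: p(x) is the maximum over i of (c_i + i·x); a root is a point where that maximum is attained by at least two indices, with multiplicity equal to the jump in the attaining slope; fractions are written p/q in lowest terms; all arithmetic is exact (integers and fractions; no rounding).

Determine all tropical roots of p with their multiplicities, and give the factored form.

hull edge (i=0, c=8) to (i=2, c=-7): slope -15/2, span 2
Factored form: p(x) = -7 ⊗ (x ⊕ 15/2) ⊗ (x ⊕ 15/2)
Answer: roots = 15/2 (mult 2)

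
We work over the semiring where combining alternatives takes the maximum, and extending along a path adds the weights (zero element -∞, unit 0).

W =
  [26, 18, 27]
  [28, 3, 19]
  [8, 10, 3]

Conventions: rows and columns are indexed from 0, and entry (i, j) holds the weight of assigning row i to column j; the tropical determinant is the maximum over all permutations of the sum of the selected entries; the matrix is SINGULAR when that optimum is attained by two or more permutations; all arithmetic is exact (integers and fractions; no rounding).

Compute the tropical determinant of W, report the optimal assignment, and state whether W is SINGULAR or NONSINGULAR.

σ = (0, 1, 2): 26 + 3 + 3 = 32
σ = (0, 2, 1): 26 + 19 + 10 = 55
σ = (1, 0, 2): 18 + 28 + 3 = 49
σ = (1, 2, 0): 18 + 19 + 8 = 45
σ = (2, 0, 1): 27 + 28 + 10 = 65
σ = (2, 1, 0): 27 + 3 + 8 = 38
Optimal value attained by: σ = (2, 0, 1).
Answer: det⊕(W) = 65; verdict: NONSINGULAR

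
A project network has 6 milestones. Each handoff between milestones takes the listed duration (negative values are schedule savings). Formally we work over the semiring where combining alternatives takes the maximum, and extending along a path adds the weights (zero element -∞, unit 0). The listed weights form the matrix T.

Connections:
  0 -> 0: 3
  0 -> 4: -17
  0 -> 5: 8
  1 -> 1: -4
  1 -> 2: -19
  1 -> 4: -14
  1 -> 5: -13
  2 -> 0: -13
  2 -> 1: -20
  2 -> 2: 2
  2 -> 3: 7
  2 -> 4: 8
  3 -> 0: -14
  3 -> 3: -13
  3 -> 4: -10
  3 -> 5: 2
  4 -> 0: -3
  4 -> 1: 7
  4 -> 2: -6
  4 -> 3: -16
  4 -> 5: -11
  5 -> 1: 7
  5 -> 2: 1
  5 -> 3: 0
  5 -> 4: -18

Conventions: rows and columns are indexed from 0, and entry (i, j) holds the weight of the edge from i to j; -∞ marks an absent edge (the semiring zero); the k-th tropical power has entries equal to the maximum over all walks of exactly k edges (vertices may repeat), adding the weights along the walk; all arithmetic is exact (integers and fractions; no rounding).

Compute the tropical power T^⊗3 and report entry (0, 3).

T^⊗2:
  [6, 15, 9, 8, -10, 11]
  [-17, -6, -12, -12, -11, -17]
  [5, 15, 4, 9, 10, 9]
  [-11, 9, 3, 2, -16, -6]
  [0, 3, -4, 1, 2, 5]
  [-12, 3, 3, 8, 9, 2]
T^⊗3:
  [9, 18, 12, 16, 17, 14]
  [-14, -4, -10, -5, -4, -9]
  [8, 17, 10, 11, 12, 13]
  [-8, 5, 5, 10, 11, 4]
  [3, 12, 6, 5, 4, 8]
  [6, 16, 5, 10, 11, 10]
Key observation: the optimum is the walk 0->5->2->3, with weight 8 + 1 + 7 = 16.
Optimal value attained by: walk 0->5->2->3.
Answer: (T^⊗3)[0][3] = 16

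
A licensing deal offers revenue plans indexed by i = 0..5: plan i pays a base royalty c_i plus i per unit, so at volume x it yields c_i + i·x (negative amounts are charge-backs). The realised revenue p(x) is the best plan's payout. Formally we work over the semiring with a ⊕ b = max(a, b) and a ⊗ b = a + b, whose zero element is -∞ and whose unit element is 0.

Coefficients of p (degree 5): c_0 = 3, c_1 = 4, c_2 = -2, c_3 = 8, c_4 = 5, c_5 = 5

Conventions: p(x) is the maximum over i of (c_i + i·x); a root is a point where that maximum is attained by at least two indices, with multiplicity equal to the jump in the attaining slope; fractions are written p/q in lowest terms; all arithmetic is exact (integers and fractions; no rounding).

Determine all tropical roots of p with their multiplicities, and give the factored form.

hull edge (i=0, c=3) to (i=3, c=8): slope 5/3, span 3
hull edge (i=3, c=8) to (i=5, c=5): slope -3/2, span 2
Factored form: p(x) = 5 ⊗ (x ⊕ (-5/3)) ⊗ (x ⊕ (-5/3)) ⊗ (x ⊕ (-5/3)) ⊗ (x ⊕ 3/2) ⊗ (x ⊕ 3/2)
Answer: roots = -5/3 (mult 3), 3/2 (mult 2)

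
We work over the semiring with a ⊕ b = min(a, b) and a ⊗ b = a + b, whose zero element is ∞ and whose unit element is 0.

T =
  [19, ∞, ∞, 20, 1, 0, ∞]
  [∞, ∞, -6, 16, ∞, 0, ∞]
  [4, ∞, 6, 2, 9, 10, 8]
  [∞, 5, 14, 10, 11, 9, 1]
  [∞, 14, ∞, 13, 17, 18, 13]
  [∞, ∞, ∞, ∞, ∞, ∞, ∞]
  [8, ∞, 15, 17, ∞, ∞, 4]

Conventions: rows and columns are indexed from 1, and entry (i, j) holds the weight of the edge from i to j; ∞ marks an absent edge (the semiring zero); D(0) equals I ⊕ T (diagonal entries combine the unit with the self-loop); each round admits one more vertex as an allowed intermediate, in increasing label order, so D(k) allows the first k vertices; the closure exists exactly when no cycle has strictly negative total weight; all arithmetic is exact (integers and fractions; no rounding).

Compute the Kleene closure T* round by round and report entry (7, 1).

D(0):
  [0, ∞, ∞, 20, 1, 0, ∞]
  [∞, 0, -6, 16, ∞, 0, ∞]
  [4, ∞, 0, 2, 9, 10, 8]
  [∞, 5, 14, 0, 11, 9, 1]
  [∞, 14, ∞, 13, 0, 18, 13]
  [∞, ∞, ∞, ∞, ∞, 0, ∞]
  [8, ∞, 15, 17, ∞, ∞, 0]
D(1):
  [0, ∞, ∞, 20, 1, 0, ∞]
  [∞, 0, -6, 16, ∞, 0, ∞]
  [4, ∞, 0, 2, 5, 4, 8]
  [∞, 5, 14, 0, 11, 9, 1]
  [∞, 14, ∞, 13, 0, 18, 13]
  [∞, ∞, ∞, ∞, ∞, 0, ∞]
  [8, ∞, 15, 17, 9, 8, 0]
D(2):
  [0, ∞, ∞, 20, 1, 0, ∞]
  [∞, 0, -6, 16, ∞, 0, ∞]
  [4, ∞, 0, 2, 5, 4, 8]
  [∞, 5, -1, 0, 11, 5, 1]
  [∞, 14, 8, 13, 0, 14, 13]
  [∞, ∞, ∞, ∞, ∞, 0, ∞]
  [8, ∞, 15, 17, 9, 8, 0]
D(3):
  [0, ∞, ∞, 20, 1, 0, ∞]
  [-2, 0, -6, -4, -1, -2, 2]
  [4, ∞, 0, 2, 5, 4, 8]
  [3, 5, -1, 0, 4, 3, 1]
  [12, 14, 8, 10, 0, 12, 13]
  [∞, ∞, ∞, ∞, ∞, 0, ∞]
  [8, ∞, 15, 17, 9, 8, 0]
D(4):
  [0, 25, 19, 20, 1, 0, 21]
  [-2, 0, -6, -4, -1, -2, -3]
  [4, 7, 0, 2, 5, 4, 3]
  [3, 5, -1, 0, 4, 3, 1]
  [12, 14, 8, 10, 0, 12, 11]
  [∞, ∞, ∞, ∞, ∞, 0, ∞]
  [8, 22, 15, 17, 9, 8, 0]
D(5):
  [0, 15, 9, 11, 1, 0, 12]
  [-2, 0, -6, -4, -1, -2, -3]
  [4, 7, 0, 2, 5, 4, 3]
  [3, 5, -1, 0, 4, 3, 1]
  [12, 14, 8, 10, 0, 12, 11]
  [∞, ∞, ∞, ∞, ∞, 0, ∞]
  [8, 22, 15, 17, 9, 8, 0]
D(6):
  [0, 15, 9, 11, 1, 0, 12]
  [-2, 0, -6, -4, -1, -2, -3]
  [4, 7, 0, 2, 5, 4, 3]
  [3, 5, -1, 0, 4, 3, 1]
  [12, 14, 8, 10, 0, 12, 11]
  [∞, ∞, ∞, ∞, ∞, 0, ∞]
  [8, 22, 15, 17, 9, 8, 0]
D(7):
  [0, 15, 9, 11, 1, 0, 12]
  [-2, 0, -6, -4, -1, -2, -3]
  [4, 7, 0, 2, 5, 4, 3]
  [3, 5, -1, 0, 4, 3, 1]
  [12, 14, 8, 10, 0, 12, 11]
  [∞, ∞, ∞, ∞, ∞, 0, ∞]
  [8, 22, 15, 17, 9, 8, 0]
Answer: T*[7][1] = 8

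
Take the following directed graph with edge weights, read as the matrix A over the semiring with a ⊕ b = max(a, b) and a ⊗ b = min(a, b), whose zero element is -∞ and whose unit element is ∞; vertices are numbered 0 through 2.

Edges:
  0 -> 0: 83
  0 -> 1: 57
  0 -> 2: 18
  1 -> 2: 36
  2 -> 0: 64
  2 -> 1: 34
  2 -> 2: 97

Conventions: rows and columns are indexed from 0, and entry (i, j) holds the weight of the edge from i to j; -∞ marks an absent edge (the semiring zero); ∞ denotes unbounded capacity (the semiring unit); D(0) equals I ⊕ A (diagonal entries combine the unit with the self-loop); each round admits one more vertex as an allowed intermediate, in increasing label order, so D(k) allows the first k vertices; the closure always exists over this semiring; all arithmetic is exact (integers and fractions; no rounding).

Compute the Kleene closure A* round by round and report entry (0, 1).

D(0):
  [∞, 57, 18]
  [-∞, ∞, 36]
  [64, 34, ∞]
D(1):
  [∞, 57, 18]
  [-∞, ∞, 36]
  [64, 57, ∞]
D(2):
  [∞, 57, 36]
  [-∞, ∞, 36]
  [64, 57, ∞]
D(3):
  [∞, 57, 36]
  [36, ∞, 36]
  [64, 57, ∞]
Answer: A*[0][1] = 57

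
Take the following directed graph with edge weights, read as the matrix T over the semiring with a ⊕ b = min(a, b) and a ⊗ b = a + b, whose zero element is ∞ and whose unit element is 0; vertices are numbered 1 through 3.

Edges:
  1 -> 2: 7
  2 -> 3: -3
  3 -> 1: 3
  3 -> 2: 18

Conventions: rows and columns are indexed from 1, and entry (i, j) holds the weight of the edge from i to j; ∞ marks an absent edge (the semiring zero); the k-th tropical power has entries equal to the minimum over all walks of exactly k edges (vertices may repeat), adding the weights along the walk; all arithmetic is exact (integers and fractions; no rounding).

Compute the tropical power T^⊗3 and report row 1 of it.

T^⊗2:
  [∞, ∞, 4]
  [0, 15, ∞]
  [∞, 10, 15]
T^⊗3:
  [7, 22, ∞]
  [∞, 7, 12]
  [18, 33, 7]
Answer: row 1 of T^⊗3 = [7, 22, ∞]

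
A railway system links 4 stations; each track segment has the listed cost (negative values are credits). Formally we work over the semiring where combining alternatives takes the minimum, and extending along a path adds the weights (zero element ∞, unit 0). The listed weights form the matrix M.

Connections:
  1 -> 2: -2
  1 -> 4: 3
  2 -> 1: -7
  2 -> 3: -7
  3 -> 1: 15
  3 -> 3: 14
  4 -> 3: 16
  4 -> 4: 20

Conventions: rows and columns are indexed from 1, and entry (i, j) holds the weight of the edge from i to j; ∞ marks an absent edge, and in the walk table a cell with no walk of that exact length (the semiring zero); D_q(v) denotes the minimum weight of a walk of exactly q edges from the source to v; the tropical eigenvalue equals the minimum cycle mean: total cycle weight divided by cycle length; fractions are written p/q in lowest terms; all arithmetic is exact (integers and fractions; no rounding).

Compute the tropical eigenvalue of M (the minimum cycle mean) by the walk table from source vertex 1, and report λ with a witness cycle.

q=0: [0, ∞, ∞, ∞]
q=1: [∞, -2, ∞, 3]
q=2: [-9, ∞, -9, 23]
q=3: [6, -11, 5, -6]
q=4: [-18, 4, -18, 9]
Optimal cycle mean attained by: cycle 1->2->1, total (-2) + (-7), length 2.
Answer: λ = -9/2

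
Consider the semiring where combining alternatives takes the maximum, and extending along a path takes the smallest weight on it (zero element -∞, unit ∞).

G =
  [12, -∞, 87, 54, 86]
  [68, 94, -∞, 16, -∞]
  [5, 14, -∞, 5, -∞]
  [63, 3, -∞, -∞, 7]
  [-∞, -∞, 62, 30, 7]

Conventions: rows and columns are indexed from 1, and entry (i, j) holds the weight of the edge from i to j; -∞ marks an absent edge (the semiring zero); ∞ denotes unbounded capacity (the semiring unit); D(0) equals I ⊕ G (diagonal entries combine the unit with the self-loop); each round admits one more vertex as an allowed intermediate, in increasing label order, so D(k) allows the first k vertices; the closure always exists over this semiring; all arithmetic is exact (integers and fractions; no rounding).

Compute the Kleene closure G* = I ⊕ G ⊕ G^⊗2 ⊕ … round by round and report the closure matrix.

D(0):
  [∞, -∞, 87, 54, 86]
  [68, ∞, -∞, 16, -∞]
  [5, 14, ∞, 5, -∞]
  [63, 3, -∞, ∞, 7]
  [-∞, -∞, 62, 30, ∞]
D(1):
  [∞, -∞, 87, 54, 86]
  [68, ∞, 68, 54, 68]
  [5, 14, ∞, 5, 5]
  [63, 3, 63, ∞, 63]
  [-∞, -∞, 62, 30, ∞]
D(2):
  [∞, -∞, 87, 54, 86]
  [68, ∞, 68, 54, 68]
  [14, 14, ∞, 14, 14]
  [63, 3, 63, ∞, 63]
  [-∞, -∞, 62, 30, ∞]
D(3):
  [∞, 14, 87, 54, 86]
  [68, ∞, 68, 54, 68]
  [14, 14, ∞, 14, 14]
  [63, 14, 63, ∞, 63]
  [14, 14, 62, 30, ∞]
D(4):
  [∞, 14, 87, 54, 86]
  [68, ∞, 68, 54, 68]
  [14, 14, ∞, 14, 14]
  [63, 14, 63, ∞, 63]
  [30, 14, 62, 30, ∞]
D(5):
  [∞, 14, 87, 54, 86]
  [68, ∞, 68, 54, 68]
  [14, 14, ∞, 14, 14]
  [63, 14, 63, ∞, 63]
  [30, 14, 62, 30, ∞]
Answer: G* = [[∞, 14, 87, 54, 86], [68, ∞, 68, 54, 68], [14, 14, ∞, 14, 14], [63, 14, 63, ∞, 63], [30, 14, 62, 30, ∞]]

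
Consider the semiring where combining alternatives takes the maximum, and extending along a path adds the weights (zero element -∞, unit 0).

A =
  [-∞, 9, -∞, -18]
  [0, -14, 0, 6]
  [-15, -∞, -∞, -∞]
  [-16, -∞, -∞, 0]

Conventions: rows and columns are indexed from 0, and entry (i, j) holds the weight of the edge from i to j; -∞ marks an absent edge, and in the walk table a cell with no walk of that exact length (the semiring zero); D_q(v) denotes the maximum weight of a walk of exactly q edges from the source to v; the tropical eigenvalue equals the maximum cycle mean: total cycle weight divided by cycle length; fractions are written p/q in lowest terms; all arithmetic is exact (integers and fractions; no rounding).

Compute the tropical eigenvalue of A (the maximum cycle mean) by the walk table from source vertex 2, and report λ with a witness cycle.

q=0: [-∞, -∞, 0, -∞]
q=1: [-15, -∞, -∞, -∞]
q=2: [-∞, -6, -∞, -33]
q=3: [-6, -20, -6, 0]
q=4: [-16, 3, -20, 0]
Optimal cycle mean attained by: cycle 0->1->0, total 9 + 0, length 2.
Answer: λ = 9/2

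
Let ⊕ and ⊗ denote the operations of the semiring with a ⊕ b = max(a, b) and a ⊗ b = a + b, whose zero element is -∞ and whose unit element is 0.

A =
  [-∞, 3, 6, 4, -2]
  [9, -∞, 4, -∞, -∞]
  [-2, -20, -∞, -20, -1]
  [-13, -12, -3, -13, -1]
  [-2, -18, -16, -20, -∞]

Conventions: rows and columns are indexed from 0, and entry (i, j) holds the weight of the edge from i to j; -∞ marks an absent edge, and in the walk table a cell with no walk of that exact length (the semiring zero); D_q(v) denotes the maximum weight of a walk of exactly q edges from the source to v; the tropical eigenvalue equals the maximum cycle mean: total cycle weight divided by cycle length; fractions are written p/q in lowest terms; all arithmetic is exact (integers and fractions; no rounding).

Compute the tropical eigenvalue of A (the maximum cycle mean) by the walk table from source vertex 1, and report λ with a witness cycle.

q=0: [-∞, 0, -∞, -∞, -∞]
q=1: [9, -∞, 4, -∞, -∞]
q=2: [2, 12, 15, 13, 7]
q=3: [21, 5, 16, 6, 14]
q=4: [14, 24, 27, 25, 19]
q=5: [33, 17, 28, 18, 26]
Optimal cycle mean attained by: cycle 0->1->0, total 3 + 9, length 2.
Answer: λ = 6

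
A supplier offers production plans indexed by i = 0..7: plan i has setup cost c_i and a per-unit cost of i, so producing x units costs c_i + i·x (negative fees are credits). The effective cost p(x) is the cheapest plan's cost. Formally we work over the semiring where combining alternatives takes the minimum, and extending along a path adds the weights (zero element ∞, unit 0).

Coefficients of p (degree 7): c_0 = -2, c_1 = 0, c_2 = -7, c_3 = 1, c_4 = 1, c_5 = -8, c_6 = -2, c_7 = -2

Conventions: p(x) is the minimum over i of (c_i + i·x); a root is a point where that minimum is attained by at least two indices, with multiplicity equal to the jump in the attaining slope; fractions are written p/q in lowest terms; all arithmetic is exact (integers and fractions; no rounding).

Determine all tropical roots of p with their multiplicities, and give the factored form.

hull edge (i=0, c=-2) to (i=2, c=-7): slope -5/2, span 2
hull edge (i=2, c=-7) to (i=5, c=-8): slope -1/3, span 3
hull edge (i=5, c=-8) to (i=7, c=-2): slope 3, span 2
Factored form: p(x) = -2 ⊗ (x ⊕ (-3)) ⊗ (x ⊕ (-3)) ⊗ (x ⊕ 1/3) ⊗ (x ⊕ 1/3) ⊗ (x ⊕ 1/3) ⊗ (x ⊕ 5/2) ⊗ (x ⊕ 5/2)
Answer: roots = -3 (mult 2), 1/3 (mult 3), 5/2 (mult 2)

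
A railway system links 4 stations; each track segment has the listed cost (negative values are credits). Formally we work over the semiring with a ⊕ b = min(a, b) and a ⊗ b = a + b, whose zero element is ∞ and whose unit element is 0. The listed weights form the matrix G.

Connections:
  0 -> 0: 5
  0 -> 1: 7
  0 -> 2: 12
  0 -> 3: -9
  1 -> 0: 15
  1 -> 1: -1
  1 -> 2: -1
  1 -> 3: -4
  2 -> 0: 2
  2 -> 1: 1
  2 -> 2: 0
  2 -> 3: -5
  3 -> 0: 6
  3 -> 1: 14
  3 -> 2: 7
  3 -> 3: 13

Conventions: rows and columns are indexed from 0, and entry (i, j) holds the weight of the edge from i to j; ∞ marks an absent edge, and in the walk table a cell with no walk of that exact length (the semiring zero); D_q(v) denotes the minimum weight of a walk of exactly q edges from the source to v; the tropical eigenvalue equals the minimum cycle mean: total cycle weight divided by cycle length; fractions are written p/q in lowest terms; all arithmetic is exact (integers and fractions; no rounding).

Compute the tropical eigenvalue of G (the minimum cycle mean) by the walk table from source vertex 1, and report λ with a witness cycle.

q=0: [∞, 0, ∞, ∞]
q=1: [15, -1, -1, -4]
q=2: [1, -2, -2, -6]
q=3: [0, -3, -3, -8]
q=4: [-2, -4, -4, -9]
Optimal cycle mean attained by: cycle 0->3->0, total (-9) + 6, length 2.
Answer: λ = -3/2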